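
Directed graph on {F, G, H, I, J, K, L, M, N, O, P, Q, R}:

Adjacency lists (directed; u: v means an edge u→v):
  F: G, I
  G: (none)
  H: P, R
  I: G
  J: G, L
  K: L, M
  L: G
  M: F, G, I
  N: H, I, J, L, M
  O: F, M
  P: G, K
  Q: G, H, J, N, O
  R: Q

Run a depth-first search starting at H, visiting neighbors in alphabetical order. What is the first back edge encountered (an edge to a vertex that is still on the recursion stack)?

DFS from H (visiting neighbors in alphabetical order); mark gray on enter, black on exit:
H gray
  P gray
    G gray
    G black
    K gray
      L gray
        L→G: G black — skip
      L black
      M gray
        F gray
          F→G: G black — skip
          I gray
            I→G: G black — skip
          I black
        F black
        M→G: G black — skip
        M→I: I black — skip
      M black
    K black
  P black
  R gray
    Q gray
      Q→G: G black — skip
      Q→H: H is gray → back edge
First back edge: Q → H.

Q→H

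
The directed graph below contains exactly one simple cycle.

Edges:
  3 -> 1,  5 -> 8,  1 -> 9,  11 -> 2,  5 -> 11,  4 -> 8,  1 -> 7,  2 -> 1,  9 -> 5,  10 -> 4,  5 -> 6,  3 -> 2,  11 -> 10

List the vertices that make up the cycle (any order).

1, 2, 5, 9, 11

DFS with gray/black marking from 1:
1 gray
  7 gray
  7 black
  9 gray
    5 gray
      6 gray
      6 black
      11 gray
        10 gray
          4 gray
            8 gray
            8 black
          4 black
        10 black
        2 gray
          2→1: 1 is gray → back edge
Back edge closes the cycle 1 → 9 → 5 → 11 → 2 → 1; its vertices are {1, 2, 5, 9, 11}.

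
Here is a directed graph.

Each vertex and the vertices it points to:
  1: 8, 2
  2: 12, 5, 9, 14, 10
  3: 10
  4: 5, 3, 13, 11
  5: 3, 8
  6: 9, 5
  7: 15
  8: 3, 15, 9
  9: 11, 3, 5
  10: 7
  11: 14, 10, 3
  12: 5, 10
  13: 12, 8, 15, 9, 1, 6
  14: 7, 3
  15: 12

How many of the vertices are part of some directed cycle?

10

A vertex is on a directed cycle iff it belongs to a strongly connected component of size ≥ 2 (or has a self-loop).
The vertices on cycles are {3, 5, 7, 8, 9, 10, 11, 12, 14, 15} — 10 in total.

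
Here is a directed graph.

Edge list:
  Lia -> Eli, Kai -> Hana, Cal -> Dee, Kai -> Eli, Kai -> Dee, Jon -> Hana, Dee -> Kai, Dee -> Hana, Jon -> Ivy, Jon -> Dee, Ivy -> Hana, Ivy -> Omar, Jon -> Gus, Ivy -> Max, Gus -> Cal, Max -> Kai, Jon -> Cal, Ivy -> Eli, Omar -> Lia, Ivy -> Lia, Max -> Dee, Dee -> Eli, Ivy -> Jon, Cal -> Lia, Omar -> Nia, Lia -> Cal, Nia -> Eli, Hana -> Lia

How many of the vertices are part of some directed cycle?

7

A vertex is on a directed cycle iff it belongs to a strongly connected component of size ≥ 2 (or has a self-loop).
The vertices on cycles are {Cal, Dee, Ivy, Jon, Kai, Lia, Hana} — 7 in total.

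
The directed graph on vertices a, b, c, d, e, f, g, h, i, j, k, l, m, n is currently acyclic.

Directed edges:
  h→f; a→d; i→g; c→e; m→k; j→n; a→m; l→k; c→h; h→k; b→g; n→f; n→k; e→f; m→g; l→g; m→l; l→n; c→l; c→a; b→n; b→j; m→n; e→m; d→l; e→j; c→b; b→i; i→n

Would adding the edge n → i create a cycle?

Adding n→i creates a cycle iff i can already reach n.
Path from i: i → n.
So i → … → n → i is a cycle.

Yes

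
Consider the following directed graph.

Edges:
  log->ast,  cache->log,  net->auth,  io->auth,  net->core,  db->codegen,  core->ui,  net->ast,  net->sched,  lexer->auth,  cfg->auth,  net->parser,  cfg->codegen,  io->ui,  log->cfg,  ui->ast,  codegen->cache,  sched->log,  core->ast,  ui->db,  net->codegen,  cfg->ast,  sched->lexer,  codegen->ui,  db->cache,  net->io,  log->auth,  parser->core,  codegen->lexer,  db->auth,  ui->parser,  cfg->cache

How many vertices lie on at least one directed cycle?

A vertex is on a directed cycle iff it belongs to a strongly connected component of size ≥ 2 (or has a self-loop).
The vertices on cycles are {db, ui, cfg, log, core, cache, parser, codegen} — 8 in total.

8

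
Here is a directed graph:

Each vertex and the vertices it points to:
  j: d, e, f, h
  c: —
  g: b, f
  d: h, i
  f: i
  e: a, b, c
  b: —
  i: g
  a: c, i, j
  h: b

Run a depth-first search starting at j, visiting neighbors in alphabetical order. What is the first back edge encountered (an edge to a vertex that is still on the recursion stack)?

DFS from j (visiting neighbors in alphabetical order); mark gray on enter, black on exit:
j gray
  d gray
    h gray
      b gray
      b black
    h black
    i gray
      g gray
        g→b: b black — skip
        f gray
          f→i: i is gray → back edge
First back edge: f → i.

f→i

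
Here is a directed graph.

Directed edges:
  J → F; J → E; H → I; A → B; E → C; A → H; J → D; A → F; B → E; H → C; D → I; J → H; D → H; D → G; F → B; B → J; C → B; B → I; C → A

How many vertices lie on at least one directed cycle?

A vertex is on a directed cycle iff it belongs to a strongly connected component of size ≥ 2 (or has a self-loop).
The vertices on cycles are {A, B, C, D, E, F, H, J} — 8 in total.

8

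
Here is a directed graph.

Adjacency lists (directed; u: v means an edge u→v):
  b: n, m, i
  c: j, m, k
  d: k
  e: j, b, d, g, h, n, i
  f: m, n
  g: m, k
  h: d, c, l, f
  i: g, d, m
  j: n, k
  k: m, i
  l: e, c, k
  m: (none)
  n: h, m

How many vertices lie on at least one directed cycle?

12

A vertex is on a directed cycle iff it belongs to a strongly connected component of size ≥ 2 (or has a self-loop).
The vertices on cycles are {b, c, d, e, f, g, h, i, j, k, l, n} — 12 in total.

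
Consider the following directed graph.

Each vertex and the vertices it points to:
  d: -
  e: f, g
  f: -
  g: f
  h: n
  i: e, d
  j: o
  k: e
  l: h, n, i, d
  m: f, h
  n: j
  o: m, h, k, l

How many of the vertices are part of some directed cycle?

6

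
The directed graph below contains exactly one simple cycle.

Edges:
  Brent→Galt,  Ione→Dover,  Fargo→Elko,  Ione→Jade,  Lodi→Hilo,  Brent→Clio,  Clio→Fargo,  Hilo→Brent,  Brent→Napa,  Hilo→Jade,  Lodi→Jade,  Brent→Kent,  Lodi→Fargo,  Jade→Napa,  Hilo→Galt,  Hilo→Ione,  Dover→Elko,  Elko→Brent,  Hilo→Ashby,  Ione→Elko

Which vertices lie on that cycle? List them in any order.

Clio, Elko, Brent, Fargo

DFS with gray/black marking from Fargo:
Fargo gray
  Elko gray
    Brent gray
      Kent gray
      Kent black
      Galt gray
      Galt black
      Napa gray
      Napa black
      Clio gray
        Clio→Fargo: Fargo is gray → back edge
Back edge closes the cycle Fargo → Elko → Brent → Clio → Fargo; its vertices are {Clio, Elko, Brent, Fargo}.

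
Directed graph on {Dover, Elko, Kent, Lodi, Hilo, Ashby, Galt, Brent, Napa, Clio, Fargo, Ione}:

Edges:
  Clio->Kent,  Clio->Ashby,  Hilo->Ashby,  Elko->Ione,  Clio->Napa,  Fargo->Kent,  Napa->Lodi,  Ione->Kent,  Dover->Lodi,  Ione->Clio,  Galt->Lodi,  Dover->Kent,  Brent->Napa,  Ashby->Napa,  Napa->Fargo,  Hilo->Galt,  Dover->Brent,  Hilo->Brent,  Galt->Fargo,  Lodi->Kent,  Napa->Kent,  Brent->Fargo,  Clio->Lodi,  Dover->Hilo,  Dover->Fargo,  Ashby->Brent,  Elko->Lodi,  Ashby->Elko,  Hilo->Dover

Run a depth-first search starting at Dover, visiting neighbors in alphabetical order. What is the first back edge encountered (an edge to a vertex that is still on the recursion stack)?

Clio->Ashby

DFS from Dover (visiting neighbors in alphabetical order); mark gray on enter, black on exit:
Dover gray
  Brent gray
    Fargo gray
      Kent gray
      Kent black
    Fargo black
    Napa gray
      Napa→Fargo: Fargo black — skip
      Napa→Kent: Kent black — skip
      Lodi gray
        Lodi→Kent: Kent black — skip
      Lodi black
    Napa black
  Brent black
  Dover→Fargo: Fargo black — skip
  Hilo gray
    Ashby gray
      Ashby→Brent: Brent black — skip
      Elko gray
        Ione gray
          Clio gray
            Clio→Ashby: Ashby is gray → back edge
First back edge: Clio → Ashby.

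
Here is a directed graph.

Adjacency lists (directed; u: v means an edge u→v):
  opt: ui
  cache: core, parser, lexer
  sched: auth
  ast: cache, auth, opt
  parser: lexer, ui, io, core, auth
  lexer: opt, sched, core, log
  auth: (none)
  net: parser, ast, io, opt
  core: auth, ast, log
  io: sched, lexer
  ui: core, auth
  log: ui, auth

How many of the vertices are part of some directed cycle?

A vertex is on a directed cycle iff it belongs to a strongly connected component of size ≥ 2 (or has a self-loop).
The vertices on cycles are {io, ui, ast, log, opt, core, cache, lexer, parser} — 9 in total.

9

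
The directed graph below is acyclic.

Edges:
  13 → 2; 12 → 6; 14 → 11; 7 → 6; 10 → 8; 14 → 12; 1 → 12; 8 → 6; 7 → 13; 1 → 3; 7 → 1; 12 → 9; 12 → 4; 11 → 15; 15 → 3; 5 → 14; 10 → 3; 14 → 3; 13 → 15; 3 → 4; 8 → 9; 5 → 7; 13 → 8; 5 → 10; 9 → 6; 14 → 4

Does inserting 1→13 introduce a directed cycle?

No

Adding 1→13 creates a cycle iff 13 can already reach 1.
Explore from 13: no path reaches 1. The graph stays acyclic.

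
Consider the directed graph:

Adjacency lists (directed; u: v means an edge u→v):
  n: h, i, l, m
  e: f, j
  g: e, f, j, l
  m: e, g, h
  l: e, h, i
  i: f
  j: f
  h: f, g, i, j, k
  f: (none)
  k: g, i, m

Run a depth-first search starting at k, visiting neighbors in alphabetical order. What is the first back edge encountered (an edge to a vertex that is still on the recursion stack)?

DFS from k (visiting neighbors in alphabetical order); mark gray on enter, black on exit:
k gray
  g gray
    e gray
      f gray
      f black
      j gray
        j→f: f black — skip
      j black
    e black
    g→f: f black — skip
    g→j: j black — skip
    l gray
      l→e: e black — skip
      h gray
        h→f: f black — skip
        h→g: g is gray → back edge
First back edge: h → g.

h→g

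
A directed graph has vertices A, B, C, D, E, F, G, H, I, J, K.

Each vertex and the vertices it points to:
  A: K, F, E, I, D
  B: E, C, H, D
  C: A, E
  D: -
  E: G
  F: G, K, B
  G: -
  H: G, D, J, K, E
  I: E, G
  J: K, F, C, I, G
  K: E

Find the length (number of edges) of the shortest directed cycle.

4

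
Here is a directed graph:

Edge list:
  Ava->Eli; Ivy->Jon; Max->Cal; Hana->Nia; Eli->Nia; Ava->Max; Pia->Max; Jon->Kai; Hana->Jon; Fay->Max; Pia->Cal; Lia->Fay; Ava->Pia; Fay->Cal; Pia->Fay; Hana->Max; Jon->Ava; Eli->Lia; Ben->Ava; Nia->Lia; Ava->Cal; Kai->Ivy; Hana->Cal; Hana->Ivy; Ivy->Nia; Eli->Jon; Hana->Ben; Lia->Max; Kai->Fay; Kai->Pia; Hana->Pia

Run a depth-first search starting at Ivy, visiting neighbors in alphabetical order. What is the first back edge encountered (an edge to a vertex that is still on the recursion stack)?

Eli->Jon

DFS from Ivy (visiting neighbors in alphabetical order); mark gray on enter, black on exit:
Ivy gray
  Jon gray
    Ava gray
      Cal gray
      Cal black
      Eli gray
        Eli→Jon: Jon is gray → back edge
First back edge: Eli → Jon.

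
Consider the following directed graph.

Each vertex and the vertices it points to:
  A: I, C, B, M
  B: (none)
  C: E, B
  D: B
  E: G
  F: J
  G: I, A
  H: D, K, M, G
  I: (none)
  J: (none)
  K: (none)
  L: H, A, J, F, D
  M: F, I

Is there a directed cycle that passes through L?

No

L lies on a cycle iff there is a path from L back to itself.
Exploring from L, it never reaches itself; equivalently, its strongly connected component is a singleton.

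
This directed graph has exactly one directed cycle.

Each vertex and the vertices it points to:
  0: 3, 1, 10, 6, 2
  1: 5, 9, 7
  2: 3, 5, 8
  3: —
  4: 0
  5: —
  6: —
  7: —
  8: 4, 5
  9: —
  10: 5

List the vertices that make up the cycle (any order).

DFS with gray/black marking from 0:
0 gray
  3 gray
  3 black
  1 gray
    5 gray
    5 black
    9 gray
    9 black
    7 gray
    7 black
  1 black
  10 gray
    10→5: 5 black — skip
  10 black
  6 gray
  6 black
  2 gray
    2→3: 3 black — skip
    2→5: 5 black — skip
    8 gray
      4 gray
        4→0: 0 is gray → back edge
Back edge closes the cycle 0 → 2 → 8 → 4 → 0; its vertices are {0, 2, 4, 8}.

0, 2, 4, 8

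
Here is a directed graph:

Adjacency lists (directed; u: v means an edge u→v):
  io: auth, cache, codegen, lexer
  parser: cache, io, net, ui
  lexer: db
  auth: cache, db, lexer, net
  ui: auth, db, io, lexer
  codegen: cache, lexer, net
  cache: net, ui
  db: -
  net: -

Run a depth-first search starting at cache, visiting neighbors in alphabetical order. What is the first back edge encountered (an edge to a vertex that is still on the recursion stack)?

auth->cache

DFS from cache (visiting neighbors in alphabetical order); mark gray on enter, black on exit:
cache gray
  net gray
  net black
  ui gray
    auth gray
      auth→cache: cache is gray → back edge
First back edge: auth → cache.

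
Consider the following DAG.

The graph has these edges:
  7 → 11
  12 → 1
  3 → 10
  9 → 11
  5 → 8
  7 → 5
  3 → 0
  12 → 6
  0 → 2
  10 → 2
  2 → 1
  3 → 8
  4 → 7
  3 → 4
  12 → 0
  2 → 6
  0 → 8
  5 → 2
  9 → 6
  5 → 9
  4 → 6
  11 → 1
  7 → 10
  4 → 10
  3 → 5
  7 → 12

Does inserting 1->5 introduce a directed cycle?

Yes

Adding 1→5 creates a cycle iff 5 can already reach 1.
Path from 5: 5 → 2 → 1.
So 5 → … → 1 → 5 is a cycle.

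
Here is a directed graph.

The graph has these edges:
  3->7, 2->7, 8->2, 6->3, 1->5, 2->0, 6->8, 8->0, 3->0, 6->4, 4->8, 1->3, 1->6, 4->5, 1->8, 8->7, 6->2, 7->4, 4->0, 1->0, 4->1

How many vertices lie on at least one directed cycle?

A vertex is on a directed cycle iff it belongs to a strongly connected component of size ≥ 2 (or has a self-loop).
The vertices on cycles are {1, 2, 3, 4, 6, 7, 8} — 7 in total.

7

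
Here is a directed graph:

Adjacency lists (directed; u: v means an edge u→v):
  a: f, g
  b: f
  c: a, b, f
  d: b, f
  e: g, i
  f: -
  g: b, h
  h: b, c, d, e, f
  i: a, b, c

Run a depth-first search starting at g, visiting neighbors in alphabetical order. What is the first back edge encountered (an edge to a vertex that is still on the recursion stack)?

a->g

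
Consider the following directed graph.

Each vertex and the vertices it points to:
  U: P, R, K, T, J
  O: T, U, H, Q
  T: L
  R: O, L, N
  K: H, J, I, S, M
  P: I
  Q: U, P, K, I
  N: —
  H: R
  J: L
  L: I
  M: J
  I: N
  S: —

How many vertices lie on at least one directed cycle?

A vertex is on a directed cycle iff it belongs to a strongly connected component of size ≥ 2 (or has a self-loop).
The vertices on cycles are {H, K, O, Q, R, U} — 6 in total.

6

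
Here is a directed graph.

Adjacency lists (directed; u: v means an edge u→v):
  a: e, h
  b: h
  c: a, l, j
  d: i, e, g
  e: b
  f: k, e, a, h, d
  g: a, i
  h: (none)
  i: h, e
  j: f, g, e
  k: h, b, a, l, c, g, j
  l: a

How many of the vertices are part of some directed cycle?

A vertex is on a directed cycle iff it belongs to a strongly connected component of size ≥ 2 (or has a self-loop).
The vertices on cycles are {c, f, j, k} — 4 in total.

4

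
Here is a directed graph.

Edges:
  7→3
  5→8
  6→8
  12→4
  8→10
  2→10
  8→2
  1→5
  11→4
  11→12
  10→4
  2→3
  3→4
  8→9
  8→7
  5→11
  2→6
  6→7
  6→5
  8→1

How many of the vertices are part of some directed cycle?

5

A vertex is on a directed cycle iff it belongs to a strongly connected component of size ≥ 2 (or has a self-loop).
The vertices on cycles are {1, 2, 5, 6, 8} — 5 in total.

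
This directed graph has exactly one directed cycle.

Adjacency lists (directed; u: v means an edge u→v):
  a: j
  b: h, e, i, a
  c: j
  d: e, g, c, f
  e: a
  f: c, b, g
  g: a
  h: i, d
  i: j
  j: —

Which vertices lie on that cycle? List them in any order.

DFS with gray/black marking from d:
d gray
  e gray
    a gray
      j gray
      j black
    a black
  e black
  g gray
    g→a: a black — skip
  g black
  c gray
    c→j: j black — skip
  c black
  f gray
    f→c: c black — skip
    b gray
      h gray
        i gray
          i→j: j black — skip
        i black
        h→d: d is gray → back edge
Back edge closes the cycle d → f → b → h → d; its vertices are {b, d, f, h}.

b, d, f, h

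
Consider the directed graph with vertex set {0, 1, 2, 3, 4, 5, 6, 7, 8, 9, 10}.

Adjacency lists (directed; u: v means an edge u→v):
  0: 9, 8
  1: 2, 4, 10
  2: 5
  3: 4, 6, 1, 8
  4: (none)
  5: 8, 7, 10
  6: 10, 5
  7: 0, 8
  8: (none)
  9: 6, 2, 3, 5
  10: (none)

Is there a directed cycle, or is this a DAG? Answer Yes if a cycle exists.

Yes

DFS with white/gray/black marking, starting from 2:
2 gray
  5 gray
    8 gray
    8 black
    7 gray
      0 gray
        9 gray
          6 gray
            10 gray
            10 black
            6→5: 5 is gray → back edge
Back edge found, so a cycle exists: 5 → 7 → 0 → 9 → 6 → 5.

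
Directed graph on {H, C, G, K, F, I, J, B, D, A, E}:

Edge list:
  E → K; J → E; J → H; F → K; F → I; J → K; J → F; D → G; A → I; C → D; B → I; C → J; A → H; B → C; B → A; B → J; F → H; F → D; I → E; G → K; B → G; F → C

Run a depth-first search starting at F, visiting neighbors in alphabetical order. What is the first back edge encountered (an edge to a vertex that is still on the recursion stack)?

DFS from F (visiting neighbors in alphabetical order); mark gray on enter, black on exit:
F gray
  C gray
    D gray
      G gray
        K gray
        K black
      G black
    D black
    J gray
      E gray
        E→K: K black — skip
      E black
      J→F: F is gray → back edge
First back edge: J → F.

J→F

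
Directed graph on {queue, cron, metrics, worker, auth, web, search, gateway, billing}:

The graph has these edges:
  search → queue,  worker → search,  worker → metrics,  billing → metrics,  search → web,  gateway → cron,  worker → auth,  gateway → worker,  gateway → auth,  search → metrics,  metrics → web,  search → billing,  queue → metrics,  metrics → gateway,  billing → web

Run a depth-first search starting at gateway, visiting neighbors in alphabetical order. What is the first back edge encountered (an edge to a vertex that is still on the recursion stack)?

DFS from gateway (visiting neighbors in alphabetical order); mark gray on enter, black on exit:
gateway gray
  auth gray
  auth black
  cron gray
  cron black
  worker gray
    worker→auth: auth black — skip
    metrics gray
      metrics→gateway: gateway is gray → back edge
First back edge: metrics → gateway.

metrics->gateway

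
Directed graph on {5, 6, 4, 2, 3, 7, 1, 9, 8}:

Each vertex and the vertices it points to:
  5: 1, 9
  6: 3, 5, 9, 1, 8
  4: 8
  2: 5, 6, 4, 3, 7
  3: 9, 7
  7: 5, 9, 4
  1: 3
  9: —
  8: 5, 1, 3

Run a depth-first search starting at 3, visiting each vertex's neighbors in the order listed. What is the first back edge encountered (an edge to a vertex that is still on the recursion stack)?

1→3

DFS from 3 (visiting each vertex's neighbors in the order listed); mark gray on enter, black on exit:
3 gray
  9 gray
  9 black
  7 gray
    5 gray
      1 gray
        1→3: 3 is gray → back edge
First back edge: 1 → 3.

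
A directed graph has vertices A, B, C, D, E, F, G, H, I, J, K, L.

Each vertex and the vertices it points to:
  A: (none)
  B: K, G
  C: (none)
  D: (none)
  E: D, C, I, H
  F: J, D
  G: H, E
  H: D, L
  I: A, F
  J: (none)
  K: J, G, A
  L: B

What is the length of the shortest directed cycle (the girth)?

For each vertex v, BFS finds the shortest path from v back to v.
The shortest such closed walk is H → L → B → G → H, length 4.

4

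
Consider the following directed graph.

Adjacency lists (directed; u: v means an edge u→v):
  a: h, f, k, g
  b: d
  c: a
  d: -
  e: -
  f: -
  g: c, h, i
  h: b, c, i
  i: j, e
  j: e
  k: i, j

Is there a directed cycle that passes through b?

No

b lies on a cycle iff there is a path from b back to itself.
Exploring from b, it never reaches itself; equivalently, its strongly connected component is a singleton.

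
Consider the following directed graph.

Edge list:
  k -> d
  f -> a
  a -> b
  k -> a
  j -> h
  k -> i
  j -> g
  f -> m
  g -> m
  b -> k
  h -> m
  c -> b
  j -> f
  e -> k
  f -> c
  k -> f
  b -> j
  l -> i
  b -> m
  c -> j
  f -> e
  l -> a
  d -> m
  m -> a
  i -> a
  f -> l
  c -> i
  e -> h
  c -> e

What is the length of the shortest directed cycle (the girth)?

For each vertex v, BFS finds the shortest path from v back to v.
The shortest such closed walk is j → f → c → j, length 3.

3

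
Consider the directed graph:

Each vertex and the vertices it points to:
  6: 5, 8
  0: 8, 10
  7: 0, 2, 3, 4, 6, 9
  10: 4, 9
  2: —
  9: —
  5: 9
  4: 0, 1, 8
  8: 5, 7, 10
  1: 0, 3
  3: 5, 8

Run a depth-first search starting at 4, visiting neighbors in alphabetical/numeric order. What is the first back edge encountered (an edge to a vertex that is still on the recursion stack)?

7→0

DFS from 4 (visiting neighbors in alphabetical/numeric order); mark gray on enter, black on exit:
4 gray
  0 gray
    8 gray
      5 gray
        9 gray
        9 black
      5 black
      7 gray
        7→0: 0 is gray → back edge
First back edge: 7 → 0.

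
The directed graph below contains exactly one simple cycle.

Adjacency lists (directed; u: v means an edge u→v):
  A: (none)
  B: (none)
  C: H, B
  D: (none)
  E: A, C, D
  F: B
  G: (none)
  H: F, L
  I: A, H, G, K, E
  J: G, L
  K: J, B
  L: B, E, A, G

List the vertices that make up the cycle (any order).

C, E, H, L

DFS with gray/black marking from E:
E gray
  A gray
  A black
  C gray
    H gray
      F gray
        B gray
        B black
      F black
      L gray
        L→B: B black — skip
        L→E: E is gray → back edge
Back edge closes the cycle E → C → H → L → E; its vertices are {C, E, H, L}.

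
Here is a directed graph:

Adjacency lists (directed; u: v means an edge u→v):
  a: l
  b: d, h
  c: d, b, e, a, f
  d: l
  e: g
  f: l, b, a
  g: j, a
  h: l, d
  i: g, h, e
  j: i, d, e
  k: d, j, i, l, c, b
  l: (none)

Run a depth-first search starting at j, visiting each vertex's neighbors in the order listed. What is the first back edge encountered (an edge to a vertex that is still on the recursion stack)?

DFS from j (visiting each vertex's neighbors in the order listed); mark gray on enter, black on exit:
j gray
  i gray
    g gray
      g→j: j is gray → back edge
First back edge: g → j.

g→j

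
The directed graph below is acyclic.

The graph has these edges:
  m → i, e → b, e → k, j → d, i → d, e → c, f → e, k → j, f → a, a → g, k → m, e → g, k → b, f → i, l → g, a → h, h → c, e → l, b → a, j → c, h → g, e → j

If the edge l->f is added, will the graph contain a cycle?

Yes

Adding l→f creates a cycle iff f can already reach l.
Path from f: f → e → l.
So f → … → l → f is a cycle.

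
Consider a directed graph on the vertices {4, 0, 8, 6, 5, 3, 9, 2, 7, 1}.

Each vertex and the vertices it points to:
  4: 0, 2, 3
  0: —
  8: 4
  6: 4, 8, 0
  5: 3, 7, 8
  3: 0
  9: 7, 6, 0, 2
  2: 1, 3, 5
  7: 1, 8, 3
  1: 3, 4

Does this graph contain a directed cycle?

Yes

DFS with white/gray/black marking, starting from 2:
2 gray
  1 gray
    3 gray
      0 gray
      0 black
    3 black
    4 gray
      4→0: 0 black — skip
      4→2: 2 is gray → back edge
Back edge found, so a cycle exists: 2 → 1 → 4 → 2.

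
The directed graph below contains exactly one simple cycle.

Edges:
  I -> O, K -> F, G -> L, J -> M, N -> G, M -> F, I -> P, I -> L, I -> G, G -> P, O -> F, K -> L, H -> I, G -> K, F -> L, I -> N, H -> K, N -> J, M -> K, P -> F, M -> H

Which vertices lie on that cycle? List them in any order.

H, I, J, M, N

DFS with gray/black marking from I:
I gray
  O gray
    F gray
      L gray
      L black
    F black
  O black
  P gray
    P→F: F black — skip
  P black
  G gray
    K gray
      K→F: F black — skip
      K→L: L black — skip
    K black
    G→P: P black — skip
    G→L: L black — skip
  G black
  I→L: L black — skip
  N gray
    J gray
      M gray
        H gray
          H→K: K black — skip
          H→I: I is gray → back edge
Back edge closes the cycle I → N → J → M → H → I; its vertices are {H, I, J, M, N}.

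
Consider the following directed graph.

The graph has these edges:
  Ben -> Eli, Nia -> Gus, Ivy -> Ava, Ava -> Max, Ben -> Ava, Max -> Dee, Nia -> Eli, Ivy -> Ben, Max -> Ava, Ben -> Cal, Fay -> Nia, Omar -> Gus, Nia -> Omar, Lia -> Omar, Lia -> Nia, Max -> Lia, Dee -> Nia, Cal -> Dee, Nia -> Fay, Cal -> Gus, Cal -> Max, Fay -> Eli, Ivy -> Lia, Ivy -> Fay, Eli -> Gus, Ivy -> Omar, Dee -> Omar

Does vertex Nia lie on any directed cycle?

Yes

Nia is on a cycle iff Nia can reach itself via ≥1 edge.
Nia → Fay → Nia — yes.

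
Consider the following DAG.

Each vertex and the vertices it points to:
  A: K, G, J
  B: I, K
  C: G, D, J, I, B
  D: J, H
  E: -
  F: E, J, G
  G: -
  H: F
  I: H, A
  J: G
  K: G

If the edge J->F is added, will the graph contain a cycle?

Adding J→F creates a cycle iff F can already reach J.
Path from F: F → J.
So F → … → J → F is a cycle.

Yes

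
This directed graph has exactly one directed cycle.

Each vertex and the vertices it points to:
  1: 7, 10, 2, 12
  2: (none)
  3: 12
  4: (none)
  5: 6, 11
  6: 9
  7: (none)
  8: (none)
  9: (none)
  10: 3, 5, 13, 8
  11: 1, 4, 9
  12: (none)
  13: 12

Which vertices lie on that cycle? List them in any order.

1, 5, 10, 11

DFS with gray/black marking from 10:
10 gray
  3 gray
    12 gray
    12 black
  3 black
  5 gray
    6 gray
      9 gray
      9 black
    6 black
    11 gray
      1 gray
        7 gray
        7 black
        1→10: 10 is gray → back edge
Back edge closes the cycle 10 → 5 → 11 → 1 → 10; its vertices are {1, 5, 10, 11}.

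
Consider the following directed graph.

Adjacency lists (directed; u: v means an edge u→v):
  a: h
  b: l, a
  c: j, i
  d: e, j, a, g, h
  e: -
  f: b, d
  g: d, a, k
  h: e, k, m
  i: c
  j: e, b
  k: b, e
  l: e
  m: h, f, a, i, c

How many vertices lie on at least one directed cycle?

11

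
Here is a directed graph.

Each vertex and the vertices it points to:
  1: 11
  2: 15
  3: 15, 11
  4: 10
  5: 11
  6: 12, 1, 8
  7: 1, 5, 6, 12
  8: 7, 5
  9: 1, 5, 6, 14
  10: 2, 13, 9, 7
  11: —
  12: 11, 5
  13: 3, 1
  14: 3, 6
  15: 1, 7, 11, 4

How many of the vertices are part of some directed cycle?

11

A vertex is on a directed cycle iff it belongs to a strongly connected component of size ≥ 2 (or has a self-loop).
The vertices on cycles are {2, 3, 4, 6, 7, 8, 9, 10, 13, 14, 15} — 11 in total.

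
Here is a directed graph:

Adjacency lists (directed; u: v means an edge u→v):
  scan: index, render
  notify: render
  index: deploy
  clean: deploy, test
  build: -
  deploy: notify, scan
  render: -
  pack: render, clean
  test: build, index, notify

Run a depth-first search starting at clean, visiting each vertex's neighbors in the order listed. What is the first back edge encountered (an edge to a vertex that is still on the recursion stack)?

DFS from clean (visiting each vertex's neighbors in the order listed); mark gray on enter, black on exit:
clean gray
  deploy gray
    notify gray
      render gray
      render black
    notify black
    scan gray
      index gray
        index→deploy: deploy is gray → back edge
First back edge: index → deploy.

index→deploy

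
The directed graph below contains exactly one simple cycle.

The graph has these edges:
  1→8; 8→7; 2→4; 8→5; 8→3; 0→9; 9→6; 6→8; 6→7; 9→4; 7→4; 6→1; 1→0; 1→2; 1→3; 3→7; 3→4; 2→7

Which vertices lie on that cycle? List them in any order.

0, 1, 6, 9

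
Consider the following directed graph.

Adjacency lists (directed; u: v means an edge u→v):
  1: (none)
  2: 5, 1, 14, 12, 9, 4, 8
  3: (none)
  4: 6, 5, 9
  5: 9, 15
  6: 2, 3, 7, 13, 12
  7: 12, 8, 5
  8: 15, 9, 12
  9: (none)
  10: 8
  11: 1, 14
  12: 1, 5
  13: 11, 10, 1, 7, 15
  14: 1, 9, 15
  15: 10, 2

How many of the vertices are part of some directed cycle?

A vertex is on a directed cycle iff it belongs to a strongly connected component of size ≥ 2 (or has a self-loop).
The vertices on cycles are {2, 4, 5, 6, 7, 8, 10, 11, 12, 13, 14, 15} — 12 in total.

12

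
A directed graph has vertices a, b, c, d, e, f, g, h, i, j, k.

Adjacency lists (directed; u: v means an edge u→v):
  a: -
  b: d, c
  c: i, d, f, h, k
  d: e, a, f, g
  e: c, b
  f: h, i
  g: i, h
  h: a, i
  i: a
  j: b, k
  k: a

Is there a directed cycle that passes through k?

No

k lies on a cycle iff there is a path from k back to itself.
Exploring from k, it never reaches itself; equivalently, its strongly connected component is a singleton.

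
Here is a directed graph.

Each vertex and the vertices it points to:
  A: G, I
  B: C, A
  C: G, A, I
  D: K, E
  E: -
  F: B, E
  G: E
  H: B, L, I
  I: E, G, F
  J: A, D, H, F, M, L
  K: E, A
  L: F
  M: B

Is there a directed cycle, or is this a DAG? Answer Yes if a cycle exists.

Yes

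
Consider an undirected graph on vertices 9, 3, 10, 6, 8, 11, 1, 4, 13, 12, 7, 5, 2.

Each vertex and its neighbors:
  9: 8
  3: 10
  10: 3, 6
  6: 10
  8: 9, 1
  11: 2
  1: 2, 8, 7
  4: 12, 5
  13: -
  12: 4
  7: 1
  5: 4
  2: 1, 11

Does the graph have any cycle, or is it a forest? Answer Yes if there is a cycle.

No

DFS, tracking each vertex's parent; an edge to a visited non-parent vertex closes a cycle.
Start from 8:
visit 8 (parent –)
  visit 9 (parent 8)
    9–8: parent, skip
  visit 1 (parent 8)
    visit 2 (parent 1)
      2–1: parent, skip
      visit 11 (parent 2)
        11–2: parent, skip
    1–8: parent, skip
    visit 7 (parent 1)
      7–1: parent, skip
visit 3 (parent –)
  visit 10 (parent 3)
    10–3: parent, skip
    visit 6 (parent 10)
      6–10: parent, skip
visit 4 (parent –)
  visit 12 (parent 4)
    12–4: parent, skip
  visit 5 (parent 4)
    5–4: parent, skip
visit 13 (parent –)
No non-parent visited neighbor found — the graph is a forest.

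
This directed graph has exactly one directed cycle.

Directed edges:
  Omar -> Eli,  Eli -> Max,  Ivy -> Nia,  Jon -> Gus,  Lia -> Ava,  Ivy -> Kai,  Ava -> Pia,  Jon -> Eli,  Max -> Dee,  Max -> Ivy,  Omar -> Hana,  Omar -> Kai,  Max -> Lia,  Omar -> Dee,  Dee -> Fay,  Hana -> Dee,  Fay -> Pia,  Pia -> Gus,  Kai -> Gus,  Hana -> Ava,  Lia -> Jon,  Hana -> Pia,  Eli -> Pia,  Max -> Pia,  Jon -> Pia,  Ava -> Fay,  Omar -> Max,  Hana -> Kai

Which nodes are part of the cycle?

Eli, Jon, Lia, Max

DFS with gray/black marking from Max:
Max gray
  Lia gray
    Jon gray
      Eli gray
        Pia gray
          Gus gray
          Gus black
        Pia black
        Eli→Max: Max is gray → back edge
Back edge closes the cycle Max → Lia → Jon → Eli → Max; its vertices are {Eli, Jon, Lia, Max}.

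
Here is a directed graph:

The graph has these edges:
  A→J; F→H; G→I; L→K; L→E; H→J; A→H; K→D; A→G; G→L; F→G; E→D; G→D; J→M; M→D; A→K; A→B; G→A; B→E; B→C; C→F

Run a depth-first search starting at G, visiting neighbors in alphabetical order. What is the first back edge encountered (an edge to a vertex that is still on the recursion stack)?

F->G

DFS from G (visiting neighbors in alphabetical order); mark gray on enter, black on exit:
G gray
  A gray
    B gray
      C gray
        F gray
          F→G: G is gray → back edge
First back edge: F → G.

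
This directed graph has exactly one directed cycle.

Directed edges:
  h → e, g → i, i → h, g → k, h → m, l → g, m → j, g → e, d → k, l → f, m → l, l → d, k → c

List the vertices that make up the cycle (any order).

DFS with gray/black marking from m:
m gray
  j gray
  j black
  l gray
    f gray
    f black
    d gray
      k gray
        c gray
        c black
      k black
    d black
    g gray
      i gray
        h gray
          e gray
          e black
          h→m: m is gray → back edge
Back edge closes the cycle m → l → g → i → h → m; its vertices are {g, h, i, l, m}.

g, h, i, l, m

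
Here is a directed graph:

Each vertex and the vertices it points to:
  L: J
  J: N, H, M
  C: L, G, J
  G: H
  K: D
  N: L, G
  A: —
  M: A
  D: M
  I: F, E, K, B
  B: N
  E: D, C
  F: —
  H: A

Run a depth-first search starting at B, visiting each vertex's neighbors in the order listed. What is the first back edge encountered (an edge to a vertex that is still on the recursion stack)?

J->N

DFS from B (visiting each vertex's neighbors in the order listed); mark gray on enter, black on exit:
B gray
  N gray
    L gray
      J gray
        J→N: N is gray → back edge
First back edge: J → N.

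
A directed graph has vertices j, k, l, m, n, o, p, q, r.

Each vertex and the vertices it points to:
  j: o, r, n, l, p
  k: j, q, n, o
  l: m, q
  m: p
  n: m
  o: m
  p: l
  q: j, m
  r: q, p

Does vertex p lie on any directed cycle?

Yes

p is on a cycle iff p can reach itself via ≥1 edge.
p → l → m → p — yes.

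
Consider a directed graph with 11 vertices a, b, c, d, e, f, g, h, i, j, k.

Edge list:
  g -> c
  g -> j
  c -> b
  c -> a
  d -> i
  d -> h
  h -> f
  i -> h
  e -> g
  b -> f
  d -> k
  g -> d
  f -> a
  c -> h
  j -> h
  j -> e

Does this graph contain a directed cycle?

Yes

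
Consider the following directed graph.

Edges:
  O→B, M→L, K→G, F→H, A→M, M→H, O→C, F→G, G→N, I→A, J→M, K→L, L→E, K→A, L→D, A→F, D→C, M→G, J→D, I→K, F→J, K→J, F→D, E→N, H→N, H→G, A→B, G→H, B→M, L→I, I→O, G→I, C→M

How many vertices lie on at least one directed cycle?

13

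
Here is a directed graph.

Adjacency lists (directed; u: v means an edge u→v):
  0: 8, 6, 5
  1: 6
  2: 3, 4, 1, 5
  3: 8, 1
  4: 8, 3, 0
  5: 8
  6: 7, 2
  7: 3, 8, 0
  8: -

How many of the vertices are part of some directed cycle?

A vertex is on a directed cycle iff it belongs to a strongly connected component of size ≥ 2 (or has a self-loop).
The vertices on cycles are {0, 1, 2, 3, 4, 6, 7} — 7 in total.

7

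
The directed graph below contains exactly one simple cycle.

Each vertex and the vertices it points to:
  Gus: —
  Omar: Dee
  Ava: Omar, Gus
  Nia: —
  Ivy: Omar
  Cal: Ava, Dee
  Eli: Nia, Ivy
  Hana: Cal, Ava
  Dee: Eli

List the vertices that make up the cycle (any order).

DFS with gray/black marking from Dee:
Dee gray
  Eli gray
    Nia gray
    Nia black
    Ivy gray
      Omar gray
        Omar→Dee: Dee is gray → back edge
Back edge closes the cycle Dee → Eli → Ivy → Omar → Dee; its vertices are {Dee, Eli, Ivy, Omar}.

Dee, Eli, Ivy, Omar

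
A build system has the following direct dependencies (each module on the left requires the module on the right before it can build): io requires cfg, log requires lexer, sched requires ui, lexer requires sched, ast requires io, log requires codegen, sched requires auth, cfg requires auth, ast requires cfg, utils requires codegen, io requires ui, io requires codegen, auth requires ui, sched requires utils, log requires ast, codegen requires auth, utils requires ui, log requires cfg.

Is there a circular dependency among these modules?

No

DFS with white/gray/black marking, starting from ast:
ast gray
  io gray
    codegen gray
      auth gray
        ui gray
        ui black
      auth black
    codegen black
    io→ui: ui black — skip
    cfg gray
      cfg→auth: auth black — skip
    cfg black
  io black
  ast→cfg: cfg black — skip
ast black
sched gray
  utils gray
    utils→codegen: codegen black — skip
    utils→ui: ui black — skip
  utils black
  sched→ui: ui black — skip
  sched→auth: auth black — skip
sched black
lexer gray
  lexer→sched: sched black — skip
lexer black
log gray
  log→cfg: cfg black — skip
  log→ast: ast black — skip
  log→codegen: codegen black — skip
  log→lexer: lexer black — skip
log black
Every edge goes to a white or black vertex — no back edge, so the graph is acyclic.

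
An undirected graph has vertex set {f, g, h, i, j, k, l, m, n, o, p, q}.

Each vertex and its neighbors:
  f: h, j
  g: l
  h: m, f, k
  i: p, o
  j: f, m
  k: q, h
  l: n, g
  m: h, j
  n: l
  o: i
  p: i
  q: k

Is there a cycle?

Yes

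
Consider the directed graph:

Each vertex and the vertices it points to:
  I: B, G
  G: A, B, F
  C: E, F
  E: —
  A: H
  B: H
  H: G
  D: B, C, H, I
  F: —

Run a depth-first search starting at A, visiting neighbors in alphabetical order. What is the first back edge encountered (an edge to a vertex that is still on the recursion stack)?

G->A

DFS from A (visiting neighbors in alphabetical order); mark gray on enter, black on exit:
A gray
  H gray
    G gray
      G→A: A is gray → back edge
First back edge: G → A.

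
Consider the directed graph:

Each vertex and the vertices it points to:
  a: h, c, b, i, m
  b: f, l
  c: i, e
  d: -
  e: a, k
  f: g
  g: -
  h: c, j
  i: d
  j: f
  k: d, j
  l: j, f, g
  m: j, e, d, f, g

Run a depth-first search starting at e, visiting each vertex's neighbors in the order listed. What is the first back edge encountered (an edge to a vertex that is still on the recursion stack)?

DFS from e (visiting each vertex's neighbors in the order listed); mark gray on enter, black on exit:
e gray
  a gray
    h gray
      c gray
        i gray
          d gray
          d black
        i black
        c→e: e is gray → back edge
First back edge: c → e.

c->e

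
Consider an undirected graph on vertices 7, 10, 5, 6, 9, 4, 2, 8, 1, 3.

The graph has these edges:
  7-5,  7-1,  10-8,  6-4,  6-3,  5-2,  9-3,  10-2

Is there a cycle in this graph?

DFS, tracking each vertex's parent; an edge to a visited non-parent vertex closes a cycle.
Start from 2:
visit 2 (parent –)
  visit 5 (parent 2)
    visit 7 (parent 5)
      visit 1 (parent 7)
        1–7: parent, skip
      7–5: parent, skip
    5–2: parent, skip
  visit 10 (parent 2)
    visit 8 (parent 10)
      8–10: parent, skip
    10–2: parent, skip
visit 6 (parent –)
  visit 4 (parent 6)
    4–6: parent, skip
  visit 3 (parent 6)
    visit 9 (parent 3)
      9–3: parent, skip
    3–6: parent, skip
No non-parent visited neighbor found — the graph is a forest.

No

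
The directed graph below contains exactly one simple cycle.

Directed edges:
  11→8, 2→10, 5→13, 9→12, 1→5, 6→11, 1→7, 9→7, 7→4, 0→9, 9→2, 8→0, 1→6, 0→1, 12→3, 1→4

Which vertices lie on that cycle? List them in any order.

0, 1, 6, 8, 11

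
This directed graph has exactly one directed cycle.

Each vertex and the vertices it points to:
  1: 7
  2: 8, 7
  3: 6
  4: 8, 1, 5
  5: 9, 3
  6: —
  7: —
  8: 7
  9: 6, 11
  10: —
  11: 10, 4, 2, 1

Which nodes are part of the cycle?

4, 5, 9, 11

DFS with gray/black marking from 11:
11 gray
  10 gray
  10 black
  4 gray
    8 gray
      7 gray
      7 black
    8 black
    1 gray
      1→7: 7 black — skip
    1 black
    5 gray
      9 gray
        6 gray
        6 black
        9→11: 11 is gray → back edge
Back edge closes the cycle 11 → 4 → 5 → 9 → 11; its vertices are {4, 5, 9, 11}.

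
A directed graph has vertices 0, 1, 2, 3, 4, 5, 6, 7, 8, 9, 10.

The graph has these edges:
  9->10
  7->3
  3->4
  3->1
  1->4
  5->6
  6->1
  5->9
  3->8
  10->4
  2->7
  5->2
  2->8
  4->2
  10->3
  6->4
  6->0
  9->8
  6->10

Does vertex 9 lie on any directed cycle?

No

9 lies on a cycle iff there is a path from 9 back to itself.
Exploring from 9, it never reaches itself; equivalently, its strongly connected component is a singleton.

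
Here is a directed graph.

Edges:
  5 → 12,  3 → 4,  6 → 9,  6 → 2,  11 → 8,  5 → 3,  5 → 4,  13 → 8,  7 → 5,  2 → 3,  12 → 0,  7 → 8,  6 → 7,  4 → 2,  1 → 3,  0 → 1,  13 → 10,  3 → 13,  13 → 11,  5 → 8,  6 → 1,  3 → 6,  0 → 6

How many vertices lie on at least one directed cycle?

9

A vertex is on a directed cycle iff it belongs to a strongly connected component of size ≥ 2 (or has a self-loop).
The vertices on cycles are {0, 1, 2, 3, 4, 5, 6, 7, 12} — 9 in total.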